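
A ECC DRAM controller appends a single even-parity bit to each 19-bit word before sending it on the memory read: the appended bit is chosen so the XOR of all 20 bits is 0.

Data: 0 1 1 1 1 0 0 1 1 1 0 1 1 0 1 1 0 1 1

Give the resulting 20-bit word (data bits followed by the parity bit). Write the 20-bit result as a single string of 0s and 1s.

01111001110110110111

XOR of the 19 data bits: 0⊕1⊕1⊕1⊕1⊕0⊕0⊕1⊕1⊕1⊕0⊕1⊕1⊕0⊕1⊕1⊕0⊕1⊕1 = 1
Parity bit = 1 (so all 20 bits XOR to 0).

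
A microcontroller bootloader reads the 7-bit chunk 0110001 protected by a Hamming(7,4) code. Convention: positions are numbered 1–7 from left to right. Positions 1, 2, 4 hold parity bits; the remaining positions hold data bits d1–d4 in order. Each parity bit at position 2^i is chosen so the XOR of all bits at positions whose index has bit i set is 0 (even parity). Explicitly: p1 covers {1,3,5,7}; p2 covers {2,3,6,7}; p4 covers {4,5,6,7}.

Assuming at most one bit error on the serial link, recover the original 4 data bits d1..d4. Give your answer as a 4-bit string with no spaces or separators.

s1 (pos 1,3,5,7): 0⊕1⊕0⊕1 = 0
s2 (pos 2,3,6,7): 1⊕1⊕0⊕1 = 1
s4 (pos 4,5,6,7): 0⊕0⊕0⊕1 = 1
Syndrome s4…s1 = 110 → error at position 6.
Flip position 6: 0110001 → 0110011
Read data bits from positions 3,5,6,7: 1011

1011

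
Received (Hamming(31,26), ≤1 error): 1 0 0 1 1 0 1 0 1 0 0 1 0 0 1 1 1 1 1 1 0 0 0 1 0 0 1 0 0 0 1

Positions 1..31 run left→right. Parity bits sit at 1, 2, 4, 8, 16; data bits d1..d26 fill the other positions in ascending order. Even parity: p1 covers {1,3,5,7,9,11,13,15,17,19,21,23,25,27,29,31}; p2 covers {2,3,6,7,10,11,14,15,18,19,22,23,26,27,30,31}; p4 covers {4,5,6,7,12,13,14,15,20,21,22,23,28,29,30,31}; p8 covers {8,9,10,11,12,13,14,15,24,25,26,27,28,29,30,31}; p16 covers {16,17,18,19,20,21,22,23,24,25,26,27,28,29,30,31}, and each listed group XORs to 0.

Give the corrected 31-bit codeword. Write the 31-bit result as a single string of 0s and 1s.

s1 (pos 1,3,5,7,9,11,13,15,17,19,21,23,25,27,29,31): 1⊕0⊕1⊕1⊕1⊕0⊕0⊕1⊕1⊕1⊕0⊕0⊕0⊕1⊕0⊕1 = 1
s2 (pos 2,3,6,7,10,11,14,15,18,19,22,23,26,27,30,31): 0⊕0⊕0⊕1⊕0⊕0⊕0⊕1⊕1⊕1⊕0⊕0⊕0⊕1⊕0⊕1 = 0
s4 (pos 4,5,6,7,12,13,14,15,20,21,22,23,28,29,30,31): 1⊕1⊕0⊕1⊕1⊕0⊕0⊕1⊕1⊕0⊕0⊕0⊕0⊕0⊕0⊕1 = 1
s8 (pos 8,9,10,11,12,13,14,15,24,25,26,27,28,29,30,31): 0⊕1⊕0⊕0⊕1⊕0⊕0⊕1⊕1⊕0⊕0⊕1⊕0⊕0⊕0⊕1 = 0
s16 (pos 16,17,18,19,20,21,22,23,24,25,26,27,28,29,30,31): 1⊕1⊕1⊕1⊕1⊕0⊕0⊕0⊕1⊕0⊕0⊕1⊕0⊕0⊕0⊕1 = 0
Syndrome s16…s1 = 00101 → error at position 5.
Flip position 5: 1001101010010011111100010010001 → 1001001010010011111100010010001

1001001010010011111100010010001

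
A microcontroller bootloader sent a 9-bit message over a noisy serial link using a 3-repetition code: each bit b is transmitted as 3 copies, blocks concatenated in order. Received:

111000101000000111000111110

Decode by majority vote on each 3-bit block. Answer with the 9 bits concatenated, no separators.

Block 1 (111): 3 ones → 1
Block 2 (000): 0 ones → 0
Block 3 (101): 2 ones → 1
Block 4 (000): 0 ones → 0
Block 5 (000): 0 ones → 0
Block 6 (111): 3 ones → 1
Block 7 (000): 0 ones → 0
Block 8 (111): 3 ones → 1
Block 9 (110): 2 ones → 1

101001011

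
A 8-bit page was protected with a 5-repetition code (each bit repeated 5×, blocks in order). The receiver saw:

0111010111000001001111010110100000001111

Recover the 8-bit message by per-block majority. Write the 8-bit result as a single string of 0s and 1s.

11011101

Block 1 (01110): 3 ones → 1
Block 2 (10111): 4 ones → 1
Block 3 (00000): 0 ones → 0
Block 4 (10011): 3 ones → 1
Block 5 (11010): 3 ones → 1
Block 6 (11010): 3 ones → 1
Block 7 (00000): 0 ones → 0
Block 8 (01111): 4 ones → 1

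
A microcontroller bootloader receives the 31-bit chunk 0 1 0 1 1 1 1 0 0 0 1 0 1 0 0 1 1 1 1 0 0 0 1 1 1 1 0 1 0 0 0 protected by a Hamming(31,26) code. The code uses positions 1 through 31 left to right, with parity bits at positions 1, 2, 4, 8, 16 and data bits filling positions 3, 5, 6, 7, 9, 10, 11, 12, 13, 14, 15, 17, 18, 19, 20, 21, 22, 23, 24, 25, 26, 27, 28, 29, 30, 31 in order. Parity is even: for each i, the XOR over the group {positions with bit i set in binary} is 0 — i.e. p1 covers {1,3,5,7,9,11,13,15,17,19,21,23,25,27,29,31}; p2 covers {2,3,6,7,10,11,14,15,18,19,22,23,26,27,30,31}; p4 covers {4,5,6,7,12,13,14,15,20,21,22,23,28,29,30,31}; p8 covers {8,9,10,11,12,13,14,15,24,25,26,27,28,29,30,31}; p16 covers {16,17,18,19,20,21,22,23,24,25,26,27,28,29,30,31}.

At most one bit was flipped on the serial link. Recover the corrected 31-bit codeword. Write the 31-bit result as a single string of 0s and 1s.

0101111000101001111100111101000

s1 (pos 1,3,5,7,9,11,13,15,17,19,21,23,25,27,29,31): 0⊕0⊕1⊕1⊕0⊕1⊕1⊕0⊕1⊕1⊕0⊕1⊕1⊕0⊕0⊕0 = 0
s2 (pos 2,3,6,7,10,11,14,15,18,19,22,23,26,27,30,31): 1⊕0⊕1⊕1⊕0⊕1⊕0⊕0⊕1⊕1⊕0⊕1⊕1⊕0⊕0⊕0 = 0
s4 (pos 4,5,6,7,12,13,14,15,20,21,22,23,28,29,30,31): 1⊕1⊕1⊕1⊕0⊕1⊕0⊕0⊕0⊕0⊕0⊕1⊕1⊕0⊕0⊕0 = 1
s8 (pos 8,9,10,11,12,13,14,15,24,25,26,27,28,29,30,31): 0⊕0⊕0⊕1⊕0⊕1⊕0⊕0⊕1⊕1⊕1⊕0⊕1⊕0⊕0⊕0 = 0
s16 (pos 16,17,18,19,20,21,22,23,24,25,26,27,28,29,30,31): 1⊕1⊕1⊕1⊕0⊕0⊕0⊕1⊕1⊕1⊕1⊕0⊕1⊕0⊕0⊕0 = 1
Syndrome s16…s1 = 10100 → error at position 20.
Flip position 20: 0101111000101001111000111101000 → 0101111000101001111100111101000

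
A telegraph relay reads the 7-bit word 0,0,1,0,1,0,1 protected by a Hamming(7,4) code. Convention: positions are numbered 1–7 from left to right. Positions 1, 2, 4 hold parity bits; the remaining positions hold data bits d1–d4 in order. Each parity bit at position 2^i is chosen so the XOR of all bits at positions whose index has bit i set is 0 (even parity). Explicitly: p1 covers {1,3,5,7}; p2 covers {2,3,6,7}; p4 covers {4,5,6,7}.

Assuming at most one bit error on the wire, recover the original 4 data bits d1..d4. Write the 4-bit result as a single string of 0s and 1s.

s1 (pos 1,3,5,7): 0⊕1⊕1⊕1 = 1
s2 (pos 2,3,6,7): 0⊕1⊕0⊕1 = 0
s4 (pos 4,5,6,7): 0⊕1⊕0⊕1 = 0
Syndrome s4…s1 = 001 → error at position 1.
Flip position 1: 0010101 → 1010101
Read data bits from positions 3,5,6,7: 1101

1101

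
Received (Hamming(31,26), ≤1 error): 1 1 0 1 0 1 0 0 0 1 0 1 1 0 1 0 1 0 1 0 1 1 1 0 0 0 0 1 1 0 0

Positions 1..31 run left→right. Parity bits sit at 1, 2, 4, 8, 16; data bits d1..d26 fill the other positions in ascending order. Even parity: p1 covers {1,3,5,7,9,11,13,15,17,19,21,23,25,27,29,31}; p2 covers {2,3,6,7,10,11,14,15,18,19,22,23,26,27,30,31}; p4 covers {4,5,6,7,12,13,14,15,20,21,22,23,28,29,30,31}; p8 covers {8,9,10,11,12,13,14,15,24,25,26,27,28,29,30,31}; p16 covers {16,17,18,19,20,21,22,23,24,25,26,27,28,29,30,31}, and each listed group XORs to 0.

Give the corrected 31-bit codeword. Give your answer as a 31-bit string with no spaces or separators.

s1 (pos 1,3,5,7,9,11,13,15,17,19,21,23,25,27,29,31): 1⊕0⊕0⊕0⊕0⊕0⊕1⊕1⊕1⊕1⊕1⊕1⊕0⊕0⊕1⊕0 = 0
s2 (pos 2,3,6,7,10,11,14,15,18,19,22,23,26,27,30,31): 1⊕0⊕1⊕0⊕1⊕0⊕0⊕1⊕0⊕1⊕1⊕1⊕0⊕0⊕0⊕0 = 1
s4 (pos 4,5,6,7,12,13,14,15,20,21,22,23,28,29,30,31): 1⊕0⊕1⊕0⊕1⊕1⊕0⊕1⊕0⊕1⊕1⊕1⊕1⊕1⊕0⊕0 = 0
s8 (pos 8,9,10,11,12,13,14,15,24,25,26,27,28,29,30,31): 0⊕0⊕1⊕0⊕1⊕1⊕0⊕1⊕0⊕0⊕0⊕0⊕1⊕1⊕0⊕0 = 0
s16 (pos 16,17,18,19,20,21,22,23,24,25,26,27,28,29,30,31): 0⊕1⊕0⊕1⊕0⊕1⊕1⊕1⊕0⊕0⊕0⊕0⊕1⊕1⊕0⊕0 = 1
Syndrome s16…s1 = 10010 → error at position 18.
Flip position 18: 1101010001011010101011100001100 → 1101010001011010111011100001100

1101010001011010111011100001100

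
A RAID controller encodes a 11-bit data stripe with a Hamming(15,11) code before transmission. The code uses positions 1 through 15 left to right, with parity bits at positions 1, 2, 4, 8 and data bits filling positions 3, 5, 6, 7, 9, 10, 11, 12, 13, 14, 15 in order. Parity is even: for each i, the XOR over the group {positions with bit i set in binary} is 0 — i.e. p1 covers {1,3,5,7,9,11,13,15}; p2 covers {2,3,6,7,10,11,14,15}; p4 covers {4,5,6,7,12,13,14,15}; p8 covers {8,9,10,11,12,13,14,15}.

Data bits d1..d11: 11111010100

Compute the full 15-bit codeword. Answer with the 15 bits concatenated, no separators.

Place data at non-parity positions: p1 p2 1 p4 1 1 1 p8 1 0 1 0 1 0 0
p1 (pos 1,3,5,7,9,11,13,15): XOR of data positions = 1⊕1⊕1⊕1⊕1⊕1⊕0 = 0
p2 (pos 2,3,6,7,10,11,14,15): XOR of data positions = 1⊕1⊕1⊕0⊕1⊕0⊕0 = 0
p4 (pos 4,5,6,7,12,13,14,15): XOR of data positions = 1⊕1⊕1⊕0⊕1⊕0⊕0 = 0
p8 (pos 8,9,10,11,12,13,14,15): XOR of data positions = 1⊕0⊕1⊕0⊕1⊕0⊕0 = 1
Codeword: 001011111010100

001011111010100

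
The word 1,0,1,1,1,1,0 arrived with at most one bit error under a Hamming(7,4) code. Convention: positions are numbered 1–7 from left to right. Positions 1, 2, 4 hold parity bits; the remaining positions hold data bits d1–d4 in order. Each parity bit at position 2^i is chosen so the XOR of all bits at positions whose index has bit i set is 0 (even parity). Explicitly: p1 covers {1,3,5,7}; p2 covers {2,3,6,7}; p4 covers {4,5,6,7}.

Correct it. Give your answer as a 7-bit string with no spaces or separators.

1011010

s1 (pos 1,3,5,7): 1⊕1⊕1⊕0 = 1
s2 (pos 2,3,6,7): 0⊕1⊕1⊕0 = 0
s4 (pos 4,5,6,7): 1⊕1⊕1⊕0 = 1
Syndrome s4…s1 = 101 → error at position 5.
Flip position 5: 1011110 → 1011010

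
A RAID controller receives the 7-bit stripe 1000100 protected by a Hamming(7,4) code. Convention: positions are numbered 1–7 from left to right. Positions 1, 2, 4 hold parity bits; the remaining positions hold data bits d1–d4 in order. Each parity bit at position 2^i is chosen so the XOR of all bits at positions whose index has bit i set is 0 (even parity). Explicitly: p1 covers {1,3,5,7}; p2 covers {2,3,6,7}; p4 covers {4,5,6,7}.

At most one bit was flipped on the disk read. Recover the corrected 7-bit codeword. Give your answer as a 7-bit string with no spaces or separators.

s1 (pos 1,3,5,7): 1⊕0⊕1⊕0 = 0
s2 (pos 2,3,6,7): 0⊕0⊕0⊕0 = 0
s4 (pos 4,5,6,7): 0⊕1⊕0⊕0 = 1
Syndrome s4…s1 = 100 → error at position 4.
Flip position 4: 1000100 → 1001100

1001100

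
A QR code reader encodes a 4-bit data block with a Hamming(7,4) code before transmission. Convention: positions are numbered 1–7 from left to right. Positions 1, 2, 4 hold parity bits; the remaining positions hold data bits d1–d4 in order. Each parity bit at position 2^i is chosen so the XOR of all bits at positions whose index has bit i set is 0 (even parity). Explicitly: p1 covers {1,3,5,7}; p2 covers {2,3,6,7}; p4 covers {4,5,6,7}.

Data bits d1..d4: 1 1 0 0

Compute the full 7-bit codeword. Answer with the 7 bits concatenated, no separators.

0111100

Place data at non-parity positions: p1 p2 1 p4 1 0 0
p1 (pos 1,3,5,7): XOR of data positions = 1⊕1⊕0 = 0
p2 (pos 2,3,6,7): XOR of data positions = 1⊕0⊕0 = 1
p4 (pos 4,5,6,7): XOR of data positions = 1⊕0⊕0 = 1
Codeword: 0111100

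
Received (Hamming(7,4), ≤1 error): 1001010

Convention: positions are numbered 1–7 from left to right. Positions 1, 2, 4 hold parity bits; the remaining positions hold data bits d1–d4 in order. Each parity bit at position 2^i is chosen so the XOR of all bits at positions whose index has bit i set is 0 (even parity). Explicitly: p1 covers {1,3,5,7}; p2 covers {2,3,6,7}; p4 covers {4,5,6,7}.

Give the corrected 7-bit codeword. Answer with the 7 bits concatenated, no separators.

1011010

s1 (pos 1,3,5,7): 1⊕0⊕0⊕0 = 1
s2 (pos 2,3,6,7): 0⊕0⊕1⊕0 = 1
s4 (pos 4,5,6,7): 1⊕0⊕1⊕0 = 0
Syndrome s4…s1 = 011 → error at position 3.
Flip position 3: 1001010 → 1011010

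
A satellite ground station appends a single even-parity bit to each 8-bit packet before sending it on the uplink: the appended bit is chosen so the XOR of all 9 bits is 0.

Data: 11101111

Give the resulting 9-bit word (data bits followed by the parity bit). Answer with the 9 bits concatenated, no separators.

XOR of the 8 data bits: 1⊕1⊕1⊕0⊕1⊕1⊕1⊕1 = 1
Parity bit = 1 (so all 9 bits XOR to 0).

111011111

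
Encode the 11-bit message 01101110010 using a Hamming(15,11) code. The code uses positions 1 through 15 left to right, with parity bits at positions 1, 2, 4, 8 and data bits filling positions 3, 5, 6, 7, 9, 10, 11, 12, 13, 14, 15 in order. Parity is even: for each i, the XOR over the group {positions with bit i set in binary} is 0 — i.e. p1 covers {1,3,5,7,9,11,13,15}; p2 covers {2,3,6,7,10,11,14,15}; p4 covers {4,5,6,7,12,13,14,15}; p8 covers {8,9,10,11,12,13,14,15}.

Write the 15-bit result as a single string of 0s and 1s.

Place data at non-parity positions: p1 p2 0 p4 1 1 0 p8 1 1 1 0 0 1 0
p1 (pos 1,3,5,7,9,11,13,15): XOR of data positions = 0⊕1⊕0⊕1⊕1⊕0⊕0 = 1
p2 (pos 2,3,6,7,10,11,14,15): XOR of data positions = 0⊕1⊕0⊕1⊕1⊕1⊕0 = 0
p4 (pos 4,5,6,7,12,13,14,15): XOR of data positions = 1⊕1⊕0⊕0⊕0⊕1⊕0 = 1
p8 (pos 8,9,10,11,12,13,14,15): XOR of data positions = 1⊕1⊕1⊕0⊕0⊕1⊕0 = 0
Codeword: 100111001110010

100111001110010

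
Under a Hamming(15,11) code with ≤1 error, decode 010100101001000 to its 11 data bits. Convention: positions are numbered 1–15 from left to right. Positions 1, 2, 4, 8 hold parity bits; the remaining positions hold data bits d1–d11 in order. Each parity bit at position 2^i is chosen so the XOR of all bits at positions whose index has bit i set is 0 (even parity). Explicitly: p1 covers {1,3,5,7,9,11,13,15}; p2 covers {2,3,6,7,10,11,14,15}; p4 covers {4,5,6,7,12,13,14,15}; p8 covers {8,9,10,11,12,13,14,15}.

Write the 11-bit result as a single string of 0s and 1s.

00011001000

s1 (pos 1,3,5,7,9,11,13,15): 0⊕0⊕0⊕1⊕1⊕0⊕0⊕0 = 0
s2 (pos 2,3,6,7,10,11,14,15): 1⊕0⊕0⊕1⊕0⊕0⊕0⊕0 = 0
s4 (pos 4,5,6,7,12,13,14,15): 1⊕0⊕0⊕1⊕1⊕0⊕0⊕0 = 1
s8 (pos 8,9,10,11,12,13,14,15): 0⊕1⊕0⊕0⊕1⊕0⊕0⊕0 = 0
Syndrome s8…s1 = 0100 → error at position 4.
Flip position 4: 010100101001000 → 010000101001000
Read data bits from positions 3,5,6,7,9,10,11,12,13,14,15: 00011001000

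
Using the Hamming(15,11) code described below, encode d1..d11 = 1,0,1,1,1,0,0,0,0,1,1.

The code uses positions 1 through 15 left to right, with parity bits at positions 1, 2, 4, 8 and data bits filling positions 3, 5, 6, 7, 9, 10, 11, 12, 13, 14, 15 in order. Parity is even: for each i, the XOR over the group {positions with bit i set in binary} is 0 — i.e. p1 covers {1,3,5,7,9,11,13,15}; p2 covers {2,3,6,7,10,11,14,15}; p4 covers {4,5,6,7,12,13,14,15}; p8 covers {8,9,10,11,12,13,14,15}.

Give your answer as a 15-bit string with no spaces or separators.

011001111000011

Place data at non-parity positions: p1 p2 1 p4 0 1 1 p8 1 0 0 0 0 1 1
p1 (pos 1,3,5,7,9,11,13,15): XOR of data positions = 1⊕0⊕1⊕1⊕0⊕0⊕1 = 0
p2 (pos 2,3,6,7,10,11,14,15): XOR of data positions = 1⊕1⊕1⊕0⊕0⊕1⊕1 = 1
p4 (pos 4,5,6,7,12,13,14,15): XOR of data positions = 0⊕1⊕1⊕0⊕0⊕1⊕1 = 0
p8 (pos 8,9,10,11,12,13,14,15): XOR of data positions = 1⊕0⊕0⊕0⊕0⊕1⊕1 = 1
Codeword: 011001111000011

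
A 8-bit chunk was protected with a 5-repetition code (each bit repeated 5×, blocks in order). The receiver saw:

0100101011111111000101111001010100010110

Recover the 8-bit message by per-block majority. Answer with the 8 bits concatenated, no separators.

Block 1 (01001): 2 ones → 0
Block 2 (01011): 3 ones → 1
Block 3 (11111): 5 ones → 1
Block 4 (10001): 2 ones → 0
Block 5 (01111): 4 ones → 1
Block 6 (00101): 2 ones → 0
Block 7 (01000): 1 one → 0
Block 8 (10110): 3 ones → 1

01101001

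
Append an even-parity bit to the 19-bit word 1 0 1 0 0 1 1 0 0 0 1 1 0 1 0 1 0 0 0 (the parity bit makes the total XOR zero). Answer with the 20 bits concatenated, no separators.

XOR of the 19 data bits: 1⊕0⊕1⊕0⊕0⊕1⊕1⊕0⊕0⊕0⊕1⊕1⊕0⊕1⊕0⊕1⊕0⊕0⊕0 = 0
Parity bit = 0 (so all 20 bits XOR to 0).

10100110001101010000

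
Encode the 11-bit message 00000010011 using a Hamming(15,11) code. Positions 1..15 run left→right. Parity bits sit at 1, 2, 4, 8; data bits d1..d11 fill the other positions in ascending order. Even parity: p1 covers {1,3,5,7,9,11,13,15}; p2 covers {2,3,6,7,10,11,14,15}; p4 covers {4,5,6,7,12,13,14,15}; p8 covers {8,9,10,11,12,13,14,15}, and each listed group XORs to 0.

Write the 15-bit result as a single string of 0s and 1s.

Place data at non-parity positions: p1 p2 0 p4 0 0 0 p8 0 0 1 0 0 1 1
p1 (pos 1,3,5,7,9,11,13,15): XOR of data positions = 0⊕0⊕0⊕0⊕1⊕0⊕1 = 0
p2 (pos 2,3,6,7,10,11,14,15): XOR of data positions = 0⊕0⊕0⊕0⊕1⊕1⊕1 = 1
p4 (pos 4,5,6,7,12,13,14,15): XOR of data positions = 0⊕0⊕0⊕0⊕0⊕1⊕1 = 0
p8 (pos 8,9,10,11,12,13,14,15): XOR of data positions = 0⊕0⊕1⊕0⊕0⊕1⊕1 = 1
Codeword: 010000010010011

010000010010011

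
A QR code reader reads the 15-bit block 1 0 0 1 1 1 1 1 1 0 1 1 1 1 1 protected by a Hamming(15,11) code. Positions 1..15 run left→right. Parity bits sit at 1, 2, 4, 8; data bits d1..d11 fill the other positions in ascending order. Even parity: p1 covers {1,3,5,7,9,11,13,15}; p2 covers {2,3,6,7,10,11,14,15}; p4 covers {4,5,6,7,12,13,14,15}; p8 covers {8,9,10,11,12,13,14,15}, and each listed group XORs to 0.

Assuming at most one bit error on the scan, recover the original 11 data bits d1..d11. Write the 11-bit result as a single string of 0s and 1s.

01111001111

s1 (pos 1,3,5,7,9,11,13,15): 1⊕0⊕1⊕1⊕1⊕1⊕1⊕1 = 1
s2 (pos 2,3,6,7,10,11,14,15): 0⊕0⊕1⊕1⊕0⊕1⊕1⊕1 = 1
s4 (pos 4,5,6,7,12,13,14,15): 1⊕1⊕1⊕1⊕1⊕1⊕1⊕1 = 0
s8 (pos 8,9,10,11,12,13,14,15): 1⊕1⊕0⊕1⊕1⊕1⊕1⊕1 = 1
Syndrome s8…s1 = 1011 → error at position 11.
Flip position 11: 100111111011111 → 100111111001111
Read data bits from positions 3,5,6,7,9,10,11,12,13,14,15: 01111001111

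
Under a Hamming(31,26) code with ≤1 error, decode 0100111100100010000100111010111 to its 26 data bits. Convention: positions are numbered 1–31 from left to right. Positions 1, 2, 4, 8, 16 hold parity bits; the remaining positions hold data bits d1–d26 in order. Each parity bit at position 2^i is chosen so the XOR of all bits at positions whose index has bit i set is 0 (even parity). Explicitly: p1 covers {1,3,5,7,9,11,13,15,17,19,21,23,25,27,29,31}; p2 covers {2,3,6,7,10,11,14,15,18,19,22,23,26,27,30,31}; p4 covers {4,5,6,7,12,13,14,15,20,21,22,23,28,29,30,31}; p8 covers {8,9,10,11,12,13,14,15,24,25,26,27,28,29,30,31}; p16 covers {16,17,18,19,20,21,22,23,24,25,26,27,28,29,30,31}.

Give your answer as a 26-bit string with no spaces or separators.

01110010000000100111010111

s1 (pos 1,3,5,7,9,11,13,15,17,19,21,23,25,27,29,31): 0⊕0⊕1⊕1⊕0⊕1⊕0⊕1⊕0⊕0⊕0⊕1⊕1⊕1⊕1⊕1 = 1
s2 (pos 2,3,6,7,10,11,14,15,18,19,22,23,26,27,30,31): 1⊕0⊕1⊕1⊕0⊕1⊕0⊕1⊕0⊕0⊕0⊕1⊕0⊕1⊕1⊕1 = 1
s4 (pos 4,5,6,7,12,13,14,15,20,21,22,23,28,29,30,31): 0⊕1⊕1⊕1⊕0⊕0⊕0⊕1⊕1⊕0⊕0⊕1⊕0⊕1⊕1⊕1 = 1
s8 (pos 8,9,10,11,12,13,14,15,24,25,26,27,28,29,30,31): 1⊕0⊕0⊕1⊕0⊕0⊕0⊕1⊕1⊕1⊕0⊕1⊕0⊕1⊕1⊕1 = 1
s16 (pos 16,17,18,19,20,21,22,23,24,25,26,27,28,29,30,31): 0⊕0⊕0⊕0⊕1⊕0⊕0⊕1⊕1⊕1⊕0⊕1⊕0⊕1⊕1⊕1 = 0
Syndrome s16…s1 = 01111 → error at position 15.
Flip position 15: 0100111100100010000100111010111 → 0100111100100000000100111010111
Read data bits from positions 3,5,6,7,9,10,11,12,13,14,15,17,18,19,20,21,22,23,24,25,26,27,28,29,30,31: 01110010000000100111010111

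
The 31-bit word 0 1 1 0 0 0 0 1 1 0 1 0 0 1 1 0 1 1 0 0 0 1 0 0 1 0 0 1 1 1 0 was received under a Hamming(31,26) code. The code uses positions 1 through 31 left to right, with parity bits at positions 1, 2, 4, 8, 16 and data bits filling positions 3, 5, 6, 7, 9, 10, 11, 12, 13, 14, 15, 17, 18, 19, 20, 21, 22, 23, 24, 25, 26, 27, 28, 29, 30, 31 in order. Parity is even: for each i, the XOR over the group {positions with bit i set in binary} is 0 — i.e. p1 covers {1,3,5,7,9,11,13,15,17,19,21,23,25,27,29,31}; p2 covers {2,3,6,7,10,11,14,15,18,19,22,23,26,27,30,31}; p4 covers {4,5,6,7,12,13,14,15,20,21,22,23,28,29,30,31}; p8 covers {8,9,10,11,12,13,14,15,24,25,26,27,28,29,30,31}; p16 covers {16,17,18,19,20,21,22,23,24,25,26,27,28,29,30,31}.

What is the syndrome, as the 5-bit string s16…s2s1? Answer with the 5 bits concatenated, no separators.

s1 (pos 1,3,5,7,9,11,13,15,17,19,21,23,25,27,29,31): 0⊕1⊕0⊕0⊕1⊕1⊕0⊕1⊕1⊕0⊕0⊕0⊕1⊕0⊕1⊕0 = 1
s2 (pos 2,3,6,7,10,11,14,15,18,19,22,23,26,27,30,31): 1⊕1⊕0⊕0⊕0⊕1⊕1⊕1⊕1⊕0⊕1⊕0⊕0⊕0⊕1⊕0 = 0
s4 (pos 4,5,6,7,12,13,14,15,20,21,22,23,28,29,30,31): 0⊕0⊕0⊕0⊕0⊕0⊕1⊕1⊕0⊕0⊕1⊕0⊕1⊕1⊕1⊕0 = 0
s8 (pos 8,9,10,11,12,13,14,15,24,25,26,27,28,29,30,31): 1⊕1⊕0⊕1⊕0⊕0⊕1⊕1⊕0⊕1⊕0⊕0⊕1⊕1⊕1⊕0 = 1
s16 (pos 16,17,18,19,20,21,22,23,24,25,26,27,28,29,30,31): 0⊕1⊕1⊕0⊕0⊕0⊕1⊕0⊕0⊕1⊕0⊕0⊕1⊕1⊕1⊕0 = 1
Syndrome s16…s1 = 11001 → error at position 25.

11001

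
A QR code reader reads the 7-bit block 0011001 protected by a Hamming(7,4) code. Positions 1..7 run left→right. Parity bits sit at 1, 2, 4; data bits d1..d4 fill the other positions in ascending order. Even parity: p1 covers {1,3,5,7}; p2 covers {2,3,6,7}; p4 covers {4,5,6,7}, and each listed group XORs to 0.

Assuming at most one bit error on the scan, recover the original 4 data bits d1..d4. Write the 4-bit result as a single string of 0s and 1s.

1001

s1 (pos 1,3,5,7): 0⊕1⊕0⊕1 = 0
s2 (pos 2,3,6,7): 0⊕1⊕0⊕1 = 0
s4 (pos 4,5,6,7): 1⊕0⊕0⊕1 = 0
Syndrome s4…s1 = 000 → no error.
Read data bits from positions 3,5,6,7: 1001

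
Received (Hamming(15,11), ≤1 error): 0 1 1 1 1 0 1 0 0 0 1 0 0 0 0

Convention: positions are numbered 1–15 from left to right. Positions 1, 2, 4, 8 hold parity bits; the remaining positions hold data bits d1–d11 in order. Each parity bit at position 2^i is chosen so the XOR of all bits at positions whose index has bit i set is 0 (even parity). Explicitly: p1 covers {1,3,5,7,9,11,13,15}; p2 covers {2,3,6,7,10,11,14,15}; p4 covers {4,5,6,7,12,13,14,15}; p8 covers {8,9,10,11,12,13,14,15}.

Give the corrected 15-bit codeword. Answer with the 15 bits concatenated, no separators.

s1 (pos 1,3,5,7,9,11,13,15): 0⊕1⊕1⊕1⊕0⊕1⊕0⊕0 = 0
s2 (pos 2,3,6,7,10,11,14,15): 1⊕1⊕0⊕1⊕0⊕1⊕0⊕0 = 0
s4 (pos 4,5,6,7,12,13,14,15): 1⊕1⊕0⊕1⊕0⊕0⊕0⊕0 = 1
s8 (pos 8,9,10,11,12,13,14,15): 0⊕0⊕0⊕1⊕0⊕0⊕0⊕0 = 1
Syndrome s8…s1 = 1100 → error at position 12.
Flip position 12: 011110100010000 → 011110100011000

011110100011000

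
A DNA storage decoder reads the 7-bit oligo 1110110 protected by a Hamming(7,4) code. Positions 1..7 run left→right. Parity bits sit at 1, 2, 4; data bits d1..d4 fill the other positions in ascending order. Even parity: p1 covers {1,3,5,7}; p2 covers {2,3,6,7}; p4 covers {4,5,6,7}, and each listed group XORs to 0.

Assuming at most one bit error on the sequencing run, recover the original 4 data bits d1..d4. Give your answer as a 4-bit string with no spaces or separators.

0110

s1 (pos 1,3,5,7): 1⊕1⊕1⊕0 = 1
s2 (pos 2,3,6,7): 1⊕1⊕1⊕0 = 1
s4 (pos 4,5,6,7): 0⊕1⊕1⊕0 = 0
Syndrome s4…s1 = 011 → error at position 3.
Flip position 3: 1110110 → 1100110
Read data bits from positions 3,5,6,7: 0110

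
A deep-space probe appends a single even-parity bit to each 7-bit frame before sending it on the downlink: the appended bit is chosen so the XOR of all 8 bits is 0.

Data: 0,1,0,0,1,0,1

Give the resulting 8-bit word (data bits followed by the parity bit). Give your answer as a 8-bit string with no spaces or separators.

01001011

XOR of the 7 data bits: 0⊕1⊕0⊕0⊕1⊕0⊕1 = 1
Parity bit = 1 (so all 8 bits XOR to 0).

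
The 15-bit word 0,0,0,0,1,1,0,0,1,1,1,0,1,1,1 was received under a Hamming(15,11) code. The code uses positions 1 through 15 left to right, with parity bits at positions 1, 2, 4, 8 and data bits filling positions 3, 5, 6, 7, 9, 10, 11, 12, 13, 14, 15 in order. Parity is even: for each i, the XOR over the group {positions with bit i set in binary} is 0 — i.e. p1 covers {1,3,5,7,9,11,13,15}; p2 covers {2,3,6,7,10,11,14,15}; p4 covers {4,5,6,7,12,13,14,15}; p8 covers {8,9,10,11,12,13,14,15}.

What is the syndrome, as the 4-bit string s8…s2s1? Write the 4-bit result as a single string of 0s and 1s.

s1 (pos 1,3,5,7,9,11,13,15): 0⊕0⊕1⊕0⊕1⊕1⊕1⊕1 = 1
s2 (pos 2,3,6,7,10,11,14,15): 0⊕0⊕1⊕0⊕1⊕1⊕1⊕1 = 1
s4 (pos 4,5,6,7,12,13,14,15): 0⊕1⊕1⊕0⊕0⊕1⊕1⊕1 = 1
s8 (pos 8,9,10,11,12,13,14,15): 0⊕1⊕1⊕1⊕0⊕1⊕1⊕1 = 0
Syndrome s8…s1 = 0111 → error at position 7.

0111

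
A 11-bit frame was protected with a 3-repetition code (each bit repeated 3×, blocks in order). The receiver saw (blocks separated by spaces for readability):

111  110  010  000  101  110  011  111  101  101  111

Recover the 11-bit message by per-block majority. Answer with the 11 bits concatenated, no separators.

Block 1 (111): 3 ones → 1
Block 2 (110): 2 ones → 1
Block 3 (010): 1 one → 0
Block 4 (000): 0 ones → 0
Block 5 (101): 2 ones → 1
Block 6 (110): 2 ones → 1
Block 7 (011): 2 ones → 1
Block 8 (111): 3 ones → 1
Block 9 (101): 2 ones → 1
Block 10 (101): 2 ones → 1
Block 11 (111): 3 ones → 1

11001111111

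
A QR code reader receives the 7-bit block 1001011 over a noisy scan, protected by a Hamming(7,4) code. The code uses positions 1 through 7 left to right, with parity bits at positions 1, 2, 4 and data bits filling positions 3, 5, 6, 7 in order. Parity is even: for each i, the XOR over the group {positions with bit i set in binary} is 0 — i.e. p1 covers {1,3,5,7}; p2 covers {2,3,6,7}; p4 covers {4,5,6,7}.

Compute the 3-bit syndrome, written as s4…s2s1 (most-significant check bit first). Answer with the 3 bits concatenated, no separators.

s1 (pos 1,3,5,7): 1⊕0⊕0⊕1 = 0
s2 (pos 2,3,6,7): 0⊕0⊕1⊕1 = 0
s4 (pos 4,5,6,7): 1⊕0⊕1⊕1 = 1
Syndrome s4…s1 = 100 → error at position 4.

100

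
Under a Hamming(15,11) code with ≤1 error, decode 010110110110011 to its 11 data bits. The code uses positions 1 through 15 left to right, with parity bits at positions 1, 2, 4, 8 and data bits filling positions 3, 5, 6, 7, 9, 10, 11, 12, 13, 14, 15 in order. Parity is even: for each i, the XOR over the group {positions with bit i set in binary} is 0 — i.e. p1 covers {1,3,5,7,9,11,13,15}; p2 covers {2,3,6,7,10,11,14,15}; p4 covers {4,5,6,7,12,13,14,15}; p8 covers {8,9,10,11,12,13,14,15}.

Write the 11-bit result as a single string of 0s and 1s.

s1 (pos 1,3,5,7,9,11,13,15): 0⊕0⊕1⊕1⊕0⊕1⊕0⊕1 = 0
s2 (pos 2,3,6,7,10,11,14,15): 1⊕0⊕0⊕1⊕1⊕1⊕1⊕1 = 0
s4 (pos 4,5,6,7,12,13,14,15): 1⊕1⊕0⊕1⊕0⊕0⊕1⊕1 = 1
s8 (pos 8,9,10,11,12,13,14,15): 1⊕0⊕1⊕1⊕0⊕0⊕1⊕1 = 1
Syndrome s8…s1 = 1100 → error at position 12.
Flip position 12: 010110110110011 → 010110110111011
Read data bits from positions 3,5,6,7,9,10,11,12,13,14,15: 01010111011

01010111011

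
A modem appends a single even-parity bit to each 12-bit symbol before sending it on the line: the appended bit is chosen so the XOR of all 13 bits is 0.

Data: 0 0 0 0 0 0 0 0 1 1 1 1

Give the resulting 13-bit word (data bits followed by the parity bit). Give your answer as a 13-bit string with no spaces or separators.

XOR of the 12 data bits: 0⊕0⊕0⊕0⊕0⊕0⊕0⊕0⊕1⊕1⊕1⊕1 = 0
Parity bit = 0 (so all 13 bits XOR to 0).

0000000011110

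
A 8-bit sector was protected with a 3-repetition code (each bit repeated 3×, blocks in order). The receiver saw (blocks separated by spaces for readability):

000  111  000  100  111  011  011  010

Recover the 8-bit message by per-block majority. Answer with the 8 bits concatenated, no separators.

01001110

Block 1 (000): 0 ones → 0
Block 2 (111): 3 ones → 1
Block 3 (000): 0 ones → 0
Block 4 (100): 1 one → 0
Block 5 (111): 3 ones → 1
Block 6 (011): 2 ones → 1
Block 7 (011): 2 ones → 1
Block 8 (010): 1 one → 0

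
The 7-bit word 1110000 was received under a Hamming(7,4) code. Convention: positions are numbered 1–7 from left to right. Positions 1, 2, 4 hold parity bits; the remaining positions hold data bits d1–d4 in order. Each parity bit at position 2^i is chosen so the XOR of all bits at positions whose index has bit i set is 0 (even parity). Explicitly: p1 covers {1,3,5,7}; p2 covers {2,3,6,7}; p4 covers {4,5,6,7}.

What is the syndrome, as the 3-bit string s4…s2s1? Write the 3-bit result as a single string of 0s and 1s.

000

s1 (pos 1,3,5,7): 1⊕1⊕0⊕0 = 0
s2 (pos 2,3,6,7): 1⊕1⊕0⊕0 = 0
s4 (pos 4,5,6,7): 0⊕0⊕0⊕0 = 0
Syndrome s4…s1 = 000 → no error.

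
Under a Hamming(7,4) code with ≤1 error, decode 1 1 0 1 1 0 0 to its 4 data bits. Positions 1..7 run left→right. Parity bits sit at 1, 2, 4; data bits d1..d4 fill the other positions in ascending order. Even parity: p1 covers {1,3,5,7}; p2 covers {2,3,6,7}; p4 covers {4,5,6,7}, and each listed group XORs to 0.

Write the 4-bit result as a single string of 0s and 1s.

s1 (pos 1,3,5,7): 1⊕0⊕1⊕0 = 0
s2 (pos 2,3,6,7): 1⊕0⊕0⊕0 = 1
s4 (pos 4,5,6,7): 1⊕1⊕0⊕0 = 0
Syndrome s4…s1 = 010 → error at position 2.
Flip position 2: 1101100 → 1001100
Read data bits from positions 3,5,6,7: 0100

0100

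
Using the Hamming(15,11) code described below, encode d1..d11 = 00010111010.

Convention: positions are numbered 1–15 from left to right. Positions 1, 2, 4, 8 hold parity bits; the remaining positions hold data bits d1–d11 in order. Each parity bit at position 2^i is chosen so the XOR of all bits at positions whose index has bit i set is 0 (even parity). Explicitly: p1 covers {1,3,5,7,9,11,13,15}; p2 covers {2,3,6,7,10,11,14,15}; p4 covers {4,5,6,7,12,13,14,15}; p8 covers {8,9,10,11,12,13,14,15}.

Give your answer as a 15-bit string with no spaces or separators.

000100100111010

Place data at non-parity positions: p1 p2 0 p4 0 0 1 p8 0 1 1 1 0 1 0
p1 (pos 1,3,5,7,9,11,13,15): XOR of data positions = 0⊕0⊕1⊕0⊕1⊕0⊕0 = 0
p2 (pos 2,3,6,7,10,11,14,15): XOR of data positions = 0⊕0⊕1⊕1⊕1⊕1⊕0 = 0
p4 (pos 4,5,6,7,12,13,14,15): XOR of data positions = 0⊕0⊕1⊕1⊕0⊕1⊕0 = 1
p8 (pos 8,9,10,11,12,13,14,15): XOR of data positions = 0⊕1⊕1⊕1⊕0⊕1⊕0 = 0
Codeword: 000100100111010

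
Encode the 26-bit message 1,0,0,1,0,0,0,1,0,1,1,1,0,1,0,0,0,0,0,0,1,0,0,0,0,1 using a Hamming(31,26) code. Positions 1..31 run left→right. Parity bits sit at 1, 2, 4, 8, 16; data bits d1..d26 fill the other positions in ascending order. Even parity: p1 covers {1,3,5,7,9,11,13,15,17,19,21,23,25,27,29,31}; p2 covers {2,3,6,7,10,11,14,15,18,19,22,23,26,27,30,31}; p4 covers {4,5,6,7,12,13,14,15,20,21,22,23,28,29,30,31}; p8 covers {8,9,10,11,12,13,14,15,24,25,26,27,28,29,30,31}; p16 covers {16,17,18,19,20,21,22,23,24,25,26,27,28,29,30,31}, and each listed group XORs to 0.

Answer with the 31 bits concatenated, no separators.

0111001100010110101000000100001

Place data at non-parity positions: p1 p2 1 p4 0 0 1 p8 0 0 0 1 0 1 1 p16 1 0 1 0 0 0 0 0 0 1 0 0 0 0 1
p1 (pos 1,3,5,7,9,11,13,15,17,19,21,23,25,27,29,31): XOR of data positions = 1⊕0⊕1⊕0⊕0⊕0⊕1⊕1⊕1⊕0⊕0⊕0⊕0⊕0⊕1 = 0
p2 (pos 2,3,6,7,10,11,14,15,18,19,22,23,26,27,30,31): XOR of data positions = 1⊕0⊕1⊕0⊕0⊕1⊕1⊕0⊕1⊕0⊕0⊕1⊕0⊕0⊕1 = 1
p4 (pos 4,5,6,7,12,13,14,15,20,21,22,23,28,29,30,31): XOR of data positions = 0⊕0⊕1⊕1⊕0⊕1⊕1⊕0⊕0⊕0⊕0⊕0⊕0⊕0⊕1 = 1
p8 (pos 8,9,10,11,12,13,14,15,24,25,26,27,28,29,30,31): XOR of data positions = 0⊕0⊕0⊕1⊕0⊕1⊕1⊕0⊕0⊕1⊕0⊕0⊕0⊕0⊕1 = 1
p16 (pos 16,17,18,19,20,21,22,23,24,25,26,27,28,29,30,31): XOR of data positions = 1⊕0⊕1⊕0⊕0⊕0⊕0⊕0⊕0⊕1⊕0⊕0⊕0⊕0⊕1 = 0
Codeword: 0111001100010110101000000100001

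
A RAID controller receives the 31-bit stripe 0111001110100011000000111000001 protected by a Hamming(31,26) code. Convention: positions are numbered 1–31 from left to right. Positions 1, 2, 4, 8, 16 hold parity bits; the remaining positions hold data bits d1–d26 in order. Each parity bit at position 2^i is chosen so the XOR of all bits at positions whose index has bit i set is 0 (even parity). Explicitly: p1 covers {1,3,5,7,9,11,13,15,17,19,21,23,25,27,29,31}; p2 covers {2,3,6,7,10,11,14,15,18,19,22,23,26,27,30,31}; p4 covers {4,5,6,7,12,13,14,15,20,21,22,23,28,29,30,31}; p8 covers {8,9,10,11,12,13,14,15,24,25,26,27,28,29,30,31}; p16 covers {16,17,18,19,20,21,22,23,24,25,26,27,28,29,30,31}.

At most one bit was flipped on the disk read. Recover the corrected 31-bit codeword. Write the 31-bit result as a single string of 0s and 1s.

s1 (pos 1,3,5,7,9,11,13,15,17,19,21,23,25,27,29,31): 0⊕1⊕0⊕1⊕1⊕1⊕0⊕1⊕0⊕0⊕0⊕1⊕1⊕0⊕0⊕1 = 0
s2 (pos 2,3,6,7,10,11,14,15,18,19,22,23,26,27,30,31): 1⊕1⊕0⊕1⊕0⊕1⊕0⊕1⊕0⊕0⊕0⊕1⊕0⊕0⊕0⊕1 = 1
s4 (pos 4,5,6,7,12,13,14,15,20,21,22,23,28,29,30,31): 1⊕0⊕0⊕1⊕0⊕0⊕0⊕1⊕0⊕0⊕0⊕1⊕0⊕0⊕0⊕1 = 1
s8 (pos 8,9,10,11,12,13,14,15,24,25,26,27,28,29,30,31): 1⊕1⊕0⊕1⊕0⊕0⊕0⊕1⊕1⊕1⊕0⊕0⊕0⊕0⊕0⊕1 = 1
s16 (pos 16,17,18,19,20,21,22,23,24,25,26,27,28,29,30,31): 1⊕0⊕0⊕0⊕0⊕0⊕0⊕1⊕1⊕1⊕0⊕0⊕0⊕0⊕0⊕1 = 1
Syndrome s16…s1 = 11110 → error at position 30.
Flip position 30: 0111001110100011000000111000001 → 0111001110100011000000111000011

0111001110100011000000111000011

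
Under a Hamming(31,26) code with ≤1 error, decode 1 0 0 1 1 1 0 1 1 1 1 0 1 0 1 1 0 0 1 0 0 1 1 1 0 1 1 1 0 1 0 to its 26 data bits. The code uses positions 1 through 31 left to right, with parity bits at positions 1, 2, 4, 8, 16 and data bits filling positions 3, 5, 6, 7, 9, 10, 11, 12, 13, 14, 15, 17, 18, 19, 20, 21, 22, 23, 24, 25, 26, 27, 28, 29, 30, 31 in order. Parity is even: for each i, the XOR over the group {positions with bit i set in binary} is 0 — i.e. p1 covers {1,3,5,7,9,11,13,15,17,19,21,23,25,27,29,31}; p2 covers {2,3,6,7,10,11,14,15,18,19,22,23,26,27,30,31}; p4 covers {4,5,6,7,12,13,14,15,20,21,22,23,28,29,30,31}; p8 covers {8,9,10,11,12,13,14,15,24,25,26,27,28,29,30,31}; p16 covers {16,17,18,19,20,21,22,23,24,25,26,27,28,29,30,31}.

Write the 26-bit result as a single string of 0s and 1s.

s1 (pos 1,3,5,7,9,11,13,15,17,19,21,23,25,27,29,31): 1⊕0⊕1⊕0⊕1⊕1⊕1⊕1⊕0⊕1⊕0⊕1⊕0⊕1⊕0⊕0 = 1
s2 (pos 2,3,6,7,10,11,14,15,18,19,22,23,26,27,30,31): 0⊕0⊕1⊕0⊕1⊕1⊕0⊕1⊕0⊕1⊕1⊕1⊕1⊕1⊕1⊕0 = 0
s4 (pos 4,5,6,7,12,13,14,15,20,21,22,23,28,29,30,31): 1⊕1⊕1⊕0⊕0⊕1⊕0⊕1⊕0⊕0⊕1⊕1⊕1⊕0⊕1⊕0 = 1
s8 (pos 8,9,10,11,12,13,14,15,24,25,26,27,28,29,30,31): 1⊕1⊕1⊕1⊕0⊕1⊕0⊕1⊕1⊕0⊕1⊕1⊕1⊕0⊕1⊕0 = 1
s16 (pos 16,17,18,19,20,21,22,23,24,25,26,27,28,29,30,31): 1⊕0⊕0⊕1⊕0⊕0⊕1⊕1⊕1⊕0⊕1⊕1⊕1⊕0⊕1⊕0 = 1
Syndrome s16…s1 = 11101 → error at position 29.
Flip position 29: 1001110111101011001001110111010 → 1001110111101011001001110111110
Read data bits from positions 3,5,6,7,9,10,11,12,13,14,15,17,18,19,20,21,22,23,24,25,26,27,28,29,30,31: 01101110101001001110111110

01101110101001001110111110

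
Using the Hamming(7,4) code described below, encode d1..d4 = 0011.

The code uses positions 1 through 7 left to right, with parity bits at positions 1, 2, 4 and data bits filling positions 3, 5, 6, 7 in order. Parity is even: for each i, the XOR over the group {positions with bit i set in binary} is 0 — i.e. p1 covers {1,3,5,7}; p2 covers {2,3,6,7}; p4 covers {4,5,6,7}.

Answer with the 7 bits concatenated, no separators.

Place data at non-parity positions: p1 p2 0 p4 0 1 1
p1 (pos 1,3,5,7): XOR of data positions = 0⊕0⊕1 = 1
p2 (pos 2,3,6,7): XOR of data positions = 0⊕1⊕1 = 0
p4 (pos 4,5,6,7): XOR of data positions = 0⊕1⊕1 = 0
Codeword: 1000011

1000011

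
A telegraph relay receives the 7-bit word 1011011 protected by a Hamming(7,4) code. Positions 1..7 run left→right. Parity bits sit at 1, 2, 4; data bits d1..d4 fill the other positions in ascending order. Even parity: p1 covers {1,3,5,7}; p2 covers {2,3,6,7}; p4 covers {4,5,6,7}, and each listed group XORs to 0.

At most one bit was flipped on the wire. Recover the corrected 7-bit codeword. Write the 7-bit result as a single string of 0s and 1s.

1011010

s1 (pos 1,3,5,7): 1⊕1⊕0⊕1 = 1
s2 (pos 2,3,6,7): 0⊕1⊕1⊕1 = 1
s4 (pos 4,5,6,7): 1⊕0⊕1⊕1 = 1
Syndrome s4…s1 = 111 → error at position 7.
Flip position 7: 1011011 → 1011010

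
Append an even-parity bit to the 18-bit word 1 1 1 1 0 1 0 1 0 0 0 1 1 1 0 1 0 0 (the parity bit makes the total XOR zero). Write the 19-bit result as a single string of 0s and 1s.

XOR of the 18 data bits: 1⊕1⊕1⊕1⊕0⊕1⊕0⊕1⊕0⊕0⊕0⊕1⊕1⊕1⊕0⊕1⊕0⊕0 = 0
Parity bit = 0 (so all 19 bits XOR to 0).

1111010100011101000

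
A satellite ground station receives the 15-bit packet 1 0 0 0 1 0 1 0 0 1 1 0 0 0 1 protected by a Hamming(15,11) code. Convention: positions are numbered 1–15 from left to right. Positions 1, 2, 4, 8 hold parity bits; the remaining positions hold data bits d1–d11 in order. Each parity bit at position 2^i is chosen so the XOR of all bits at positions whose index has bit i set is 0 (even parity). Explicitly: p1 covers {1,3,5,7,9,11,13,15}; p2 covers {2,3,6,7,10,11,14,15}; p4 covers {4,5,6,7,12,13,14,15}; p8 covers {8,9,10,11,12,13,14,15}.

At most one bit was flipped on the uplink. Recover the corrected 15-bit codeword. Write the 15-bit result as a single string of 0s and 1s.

s1 (pos 1,3,5,7,9,11,13,15): 1⊕0⊕1⊕1⊕0⊕1⊕0⊕1 = 1
s2 (pos 2,3,6,7,10,11,14,15): 0⊕0⊕0⊕1⊕1⊕1⊕0⊕1 = 0
s4 (pos 4,5,6,7,12,13,14,15): 0⊕1⊕0⊕1⊕0⊕0⊕0⊕1 = 1
s8 (pos 8,9,10,11,12,13,14,15): 0⊕0⊕1⊕1⊕0⊕0⊕0⊕1 = 1
Syndrome s8…s1 = 1101 → error at position 13.
Flip position 13: 100010100110001 → 100010100110101

100010100110101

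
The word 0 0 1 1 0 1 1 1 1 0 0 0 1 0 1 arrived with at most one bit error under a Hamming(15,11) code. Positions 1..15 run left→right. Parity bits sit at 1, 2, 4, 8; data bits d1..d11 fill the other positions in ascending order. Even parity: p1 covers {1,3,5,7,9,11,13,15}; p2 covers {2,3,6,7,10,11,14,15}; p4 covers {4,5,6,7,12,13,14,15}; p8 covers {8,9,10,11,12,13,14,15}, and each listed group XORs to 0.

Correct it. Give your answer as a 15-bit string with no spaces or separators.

s1 (pos 1,3,5,7,9,11,13,15): 0⊕1⊕0⊕1⊕1⊕0⊕1⊕1 = 1
s2 (pos 2,3,6,7,10,11,14,15): 0⊕1⊕1⊕1⊕0⊕0⊕0⊕1 = 0
s4 (pos 4,5,6,7,12,13,14,15): 1⊕0⊕1⊕1⊕0⊕1⊕0⊕1 = 1
s8 (pos 8,9,10,11,12,13,14,15): 1⊕1⊕0⊕0⊕0⊕1⊕0⊕1 = 0
Syndrome s8…s1 = 0101 → error at position 5.
Flip position 5: 001101111000101 → 001111111000101

001111111000101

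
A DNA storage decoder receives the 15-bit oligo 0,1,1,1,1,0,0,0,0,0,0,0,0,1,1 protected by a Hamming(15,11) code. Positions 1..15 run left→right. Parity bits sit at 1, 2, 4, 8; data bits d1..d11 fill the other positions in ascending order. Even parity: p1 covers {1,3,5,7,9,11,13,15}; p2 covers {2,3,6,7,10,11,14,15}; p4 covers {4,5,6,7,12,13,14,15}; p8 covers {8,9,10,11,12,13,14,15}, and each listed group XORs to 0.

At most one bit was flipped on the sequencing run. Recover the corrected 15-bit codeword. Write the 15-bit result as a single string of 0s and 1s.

s1 (pos 1,3,5,7,9,11,13,15): 0⊕1⊕1⊕0⊕0⊕0⊕0⊕1 = 1
s2 (pos 2,3,6,7,10,11,14,15): 1⊕1⊕0⊕0⊕0⊕0⊕1⊕1 = 0
s4 (pos 4,5,6,7,12,13,14,15): 1⊕1⊕0⊕0⊕0⊕0⊕1⊕1 = 0
s8 (pos 8,9,10,11,12,13,14,15): 0⊕0⊕0⊕0⊕0⊕0⊕1⊕1 = 0
Syndrome s8…s1 = 0001 → error at position 1.
Flip position 1: 011110000000011 → 111110000000011

111110000000011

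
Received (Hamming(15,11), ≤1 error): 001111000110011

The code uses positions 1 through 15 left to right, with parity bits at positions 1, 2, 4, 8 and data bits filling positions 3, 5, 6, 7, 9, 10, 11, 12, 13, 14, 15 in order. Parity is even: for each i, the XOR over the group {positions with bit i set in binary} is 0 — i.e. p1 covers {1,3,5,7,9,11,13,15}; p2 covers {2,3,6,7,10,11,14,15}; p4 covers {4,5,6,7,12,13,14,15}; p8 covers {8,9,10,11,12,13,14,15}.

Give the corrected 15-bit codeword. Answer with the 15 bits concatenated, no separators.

s1 (pos 1,3,5,7,9,11,13,15): 0⊕1⊕1⊕0⊕0⊕1⊕0⊕1 = 0
s2 (pos 2,3,6,7,10,11,14,15): 0⊕1⊕1⊕0⊕1⊕1⊕1⊕1 = 0
s4 (pos 4,5,6,7,12,13,14,15): 1⊕1⊕1⊕0⊕0⊕0⊕1⊕1 = 1
s8 (pos 8,9,10,11,12,13,14,15): 0⊕0⊕1⊕1⊕0⊕0⊕1⊕1 = 0
Syndrome s8…s1 = 0100 → error at position 4.
Flip position 4: 001111000110011 → 001011000110011

001011000110011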